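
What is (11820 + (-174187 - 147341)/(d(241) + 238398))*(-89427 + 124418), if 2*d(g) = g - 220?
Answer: 5975332361668/14449 ≈ 4.1355e+8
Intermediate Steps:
d(g) = -110 + g/2 (d(g) = (g - 220)/2 = (-220 + g)/2 = -110 + g/2)
(11820 + (-174187 - 147341)/(d(241) + 238398))*(-89427 + 124418) = (11820 + (-174187 - 147341)/((-110 + (½)*241) + 238398))*(-89427 + 124418) = (11820 - 321528/((-110 + 241/2) + 238398))*34991 = (11820 - 321528/(21/2 + 238398))*34991 = (11820 - 321528/476817/2)*34991 = (11820 - 321528*2/476817)*34991 = (11820 - 214352/158939)*34991 = (1878444628/158939)*34991 = 5975332361668/14449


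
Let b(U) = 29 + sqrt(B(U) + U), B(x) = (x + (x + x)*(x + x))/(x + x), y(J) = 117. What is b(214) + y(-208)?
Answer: 146 + sqrt(2570)/2 ≈ 171.35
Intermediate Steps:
B(x) = (x + 4*x**2)/(2*x) (B(x) = (x + (2*x)*(2*x))/((2*x)) = (x + 4*x**2)*(1/(2*x)) = (x + 4*x**2)/(2*x))
b(U) = 29 + sqrt(1/2 + 3*U) (b(U) = 29 + sqrt((1/2 + 2*U) + U) = 29 + sqrt(1/2 + 3*U))
b(214) + y(-208) = (29 + sqrt(2 + 12*214)/2) + 117 = (29 + sqrt(2 + 2568)/2) + 117 = (29 + sqrt(2570)/2) + 117 = 146 + sqrt(2570)/2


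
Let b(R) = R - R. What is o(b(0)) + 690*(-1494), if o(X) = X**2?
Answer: -1030860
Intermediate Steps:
b(R) = 0
o(b(0)) + 690*(-1494) = 0**2 + 690*(-1494) = 0 - 1030860 = -1030860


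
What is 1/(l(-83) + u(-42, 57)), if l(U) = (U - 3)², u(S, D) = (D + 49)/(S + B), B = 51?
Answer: 9/66670 ≈ 0.00013499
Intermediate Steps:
u(S, D) = (49 + D)/(51 + S) (u(S, D) = (D + 49)/(S + 51) = (49 + D)/(51 + S))
l(U) = (-3 + U)²
1/(l(-83) + u(-42, 57)) = 1/((-3 - 83)² + (49 + 57)/(51 - 42)) = 1/((-86)² + 106/9) = 1/(7396 + (⅑)*106) = 1/(7396 + 106/9) = 1/(66670/9) = 9/66670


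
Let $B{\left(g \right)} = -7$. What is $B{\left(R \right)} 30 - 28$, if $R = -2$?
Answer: $-238$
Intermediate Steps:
$B{\left(R \right)} 30 - 28 = \left(-7\right) 30 - 28 = -210 - 28 = -238$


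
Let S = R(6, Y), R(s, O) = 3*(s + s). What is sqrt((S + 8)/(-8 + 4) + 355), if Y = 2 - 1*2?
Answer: 2*sqrt(86) ≈ 18.547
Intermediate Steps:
Y = 0 (Y = 2 - 2 = 0)
R(s, O) = 6*s (R(s, O) = 3*(2*s) = 6*s)
S = 36 (S = 6*6 = 36)
sqrt((S + 8)/(-8 + 4) + 355) = sqrt((36 + 8)/(-8 + 4) + 355) = sqrt(44/(-4) + 355) = sqrt(-1/4*44 + 355) = sqrt(-11 + 355) = sqrt(344) = 2*sqrt(86)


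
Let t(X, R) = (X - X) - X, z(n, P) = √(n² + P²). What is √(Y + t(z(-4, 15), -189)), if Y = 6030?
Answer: √(6030 - √241) ≈ 77.553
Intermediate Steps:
z(n, P) = √(P² + n²)
t(X, R) = -X (t(X, R) = 0 - X = -X)
√(Y + t(z(-4, 15), -189)) = √(6030 - √(15² + (-4)²)) = √(6030 - √(225 + 16)) = √(6030 - √241)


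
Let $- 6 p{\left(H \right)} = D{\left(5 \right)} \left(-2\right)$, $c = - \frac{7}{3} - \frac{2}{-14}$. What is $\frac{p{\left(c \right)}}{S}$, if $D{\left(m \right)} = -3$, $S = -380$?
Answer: $\frac{1}{380} \approx 0.0026316$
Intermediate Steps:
$c = - \frac{46}{21}$ ($c = \left(-7\right) \frac{1}{3} - - \frac{1}{7} = - \frac{7}{3} + \frac{1}{7} = - \frac{46}{21} \approx -2.1905$)
$p{\left(H \right)} = -1$ ($p{\left(H \right)} = - \frac{\left(-3\right) \left(-2\right)}{6} = \left(- \frac{1}{6}\right) 6 = -1$)
$\frac{p{\left(c \right)}}{S} = - \frac{1}{-380} = \left(-1\right) \left(- \frac{1}{380}\right) = \frac{1}{380}$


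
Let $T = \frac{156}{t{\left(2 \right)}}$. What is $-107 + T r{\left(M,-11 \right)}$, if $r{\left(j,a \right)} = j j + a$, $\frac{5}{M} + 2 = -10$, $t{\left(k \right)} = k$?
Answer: $- \frac{22835}{24} \approx -951.46$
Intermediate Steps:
$M = - \frac{5}{12}$ ($M = \frac{5}{-2 - 10} = \frac{5}{-12} = 5 \left(- \frac{1}{12}\right) = - \frac{5}{12} \approx -0.41667$)
$T = 78$ ($T = \frac{156}{2} = 156 \cdot \frac{1}{2} = 78$)
$r{\left(j,a \right)} = a + j^{2}$ ($r{\left(j,a \right)} = j^{2} + a = a + j^{2}$)
$-107 + T r{\left(M,-11 \right)} = -107 + 78 \left(-11 + \left(- \frac{5}{12}\right)^{2}\right) = -107 + 78 \left(-11 + \frac{25}{144}\right) = -107 + 78 \left(- \frac{1559}{144}\right) = -107 - \frac{20267}{24} = - \frac{22835}{24}$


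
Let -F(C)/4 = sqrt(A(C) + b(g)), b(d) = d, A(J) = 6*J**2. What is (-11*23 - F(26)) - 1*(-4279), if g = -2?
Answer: 4026 + 4*sqrt(4054) ≈ 4280.7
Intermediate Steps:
F(C) = -4*sqrt(-2 + 6*C**2) (F(C) = -4*sqrt(6*C**2 - 2) = -4*sqrt(-2 + 6*C**2))
(-11*23 - F(26)) - 1*(-4279) = (-11*23 - (-4)*sqrt(-2 + 6*26**2)) - 1*(-4279) = (-253 - (-4)*sqrt(-2 + 6*676)) + 4279 = (-253 - (-4)*sqrt(-2 + 4056)) + 4279 = (-253 - (-4)*sqrt(4054)) + 4279 = (-253 + 4*sqrt(4054)) + 4279 = 4026 + 4*sqrt(4054)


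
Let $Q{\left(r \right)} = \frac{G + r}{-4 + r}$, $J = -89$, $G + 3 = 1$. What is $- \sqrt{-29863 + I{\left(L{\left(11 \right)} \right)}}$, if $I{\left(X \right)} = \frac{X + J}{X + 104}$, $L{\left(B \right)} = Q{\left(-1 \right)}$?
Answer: $- \frac{i \sqrt{8168627693}}{523} \approx - 172.81 i$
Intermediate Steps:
$G = -2$ ($G = -3 + 1 = -2$)
$Q{\left(r \right)} = \frac{-2 + r}{-4 + r}$
$L{\left(B \right)} = \frac{3}{5}$ ($L{\left(B \right)} = \frac{-2 - 1}{-4 - 1} = \frac{1}{-5} \left(-3\right) = \left(- \frac{1}{5}\right) \left(-3\right) = \frac{3}{5}$)
$I{\left(X \right)} = \frac{-89 + X}{104 + X}$ ($I{\left(X \right)} = \frac{X - 89}{X + 104} = \frac{-89 + X}{104 + X}$)
$- \sqrt{-29863 + I{\left(L{\left(11 \right)} \right)}} = - \sqrt{-29863 + \frac{-89 + \frac{3}{5}}{104 + \frac{3}{5}}} = - \sqrt{-29863 + \frac{1}{\frac{523}{5}} \left(- \frac{442}{5}\right)} = - \sqrt{-29863 + \frac{5}{523} \left(- \frac{442}{5}\right)} = - \sqrt{-29863 - \frac{442}{523}} = - \sqrt{- \frac{15618791}{523}} = - \frac{i \sqrt{8168627693}}{523}$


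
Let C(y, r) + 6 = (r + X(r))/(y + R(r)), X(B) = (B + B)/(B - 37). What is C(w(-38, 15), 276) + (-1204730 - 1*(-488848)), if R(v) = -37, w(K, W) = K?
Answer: -4277452972/5975 ≈ -7.1589e+5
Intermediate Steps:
X(B) = 2*B/(-37 + B) (X(B) = (2*B)/(-37 + B) = 2*B/(-37 + B))
C(y, r) = -6 + (r + 2*r/(-37 + r))/(-37 + y) (C(y, r) = -6 + (r + 2*r/(-37 + r))/(y - 37) = -6 + (r + 2*r/(-37 + r))/(-37 + y))
C(w(-38, 15), 276) + (-1204730 - 1*(-488848)) = (2*276 + (-37 + 276)*(222 + 276 - 6*(-38)))/((-37 + 276)*(-37 - 38)) + (-1204730 - 1*(-488848)) = (552 + 239*(222 + 276 + 228))/(239*(-75)) + (-1204730 + 488848) = (1/239)*(-1/75)*(552 + 239*726) - 715882 = (1/239)*(-1/75)*(552 + 173514) - 715882 = (1/239)*(-1/75)*174066 - 715882 = -58022/5975 - 715882 = -4277452972/5975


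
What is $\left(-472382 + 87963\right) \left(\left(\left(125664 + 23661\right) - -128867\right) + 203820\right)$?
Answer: $-185294571028$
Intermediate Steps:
$\left(-472382 + 87963\right) \left(\left(\left(125664 + 23661\right) - -128867\right) + 203820\right) = - 384419 \left(\left(149325 + 128867\right) + 203820\right) = - 384419 \left(278192 + 203820\right) = \left(-384419\right) 482012 = -185294571028$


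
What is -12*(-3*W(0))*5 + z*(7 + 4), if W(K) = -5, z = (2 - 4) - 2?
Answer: -944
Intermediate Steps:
z = -4 (z = -2 - 2 = -4)
-12*(-3*W(0))*5 + z*(7 + 4) = -12*(-3*(-5))*5 - 4*(7 + 4) = -180*5 - 4*11 = -12*75 - 44 = -900 - 44 = -944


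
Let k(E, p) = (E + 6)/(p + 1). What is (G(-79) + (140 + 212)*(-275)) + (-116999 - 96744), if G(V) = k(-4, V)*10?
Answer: -12111187/39 ≈ -3.1054e+5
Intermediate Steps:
k(E, p) = (6 + E)/(1 + p)
G(V) = 20/(1 + V) (G(V) = ((6 - 4)/(1 + V))*10 = (2/(1 + V))*10 = 20/(1 + V))
(G(-79) + (140 + 212)*(-275)) + (-116999 - 96744) = (20/(1 - 79) + (140 + 212)*(-275)) + (-116999 - 96744) = (20/(-78) + 352*(-275)) - 213743 = (20*(-1/78) - 96800) - 213743 = (-10/39 - 96800) - 213743 = -3775210/39 - 213743 = -12111187/39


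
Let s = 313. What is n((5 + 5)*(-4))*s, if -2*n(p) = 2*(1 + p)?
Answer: 12207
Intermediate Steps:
n(p) = -1 - p (n(p) = -(1 + p) = -(2 + 2*p)/2 = -1 - p)
n((5 + 5)*(-4))*s = (-1 - (5 + 5)*(-4))*313 = (-1 - 10*(-4))*313 = (-1 - 1*(-40))*313 = (-1 + 40)*313 = 39*313 = 12207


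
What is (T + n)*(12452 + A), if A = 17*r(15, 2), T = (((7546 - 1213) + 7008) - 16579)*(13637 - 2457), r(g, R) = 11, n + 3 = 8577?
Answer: -457434049974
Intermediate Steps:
n = 8574 (n = -3 + 8577 = 8574)
T = -36200840 (T = ((6333 + 7008) - 16579)*11180 = (13341 - 16579)*11180 = -3238*11180 = -36200840)
A = 187 (A = 17*11 = 187)
(T + n)*(12452 + A) = (-36200840 + 8574)*(12452 + 187) = -36192266*12639 = -457434049974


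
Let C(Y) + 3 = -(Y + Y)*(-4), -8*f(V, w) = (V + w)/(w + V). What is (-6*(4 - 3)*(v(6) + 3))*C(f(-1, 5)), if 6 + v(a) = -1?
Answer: -96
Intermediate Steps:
v(a) = -7 (v(a) = -6 - 1 = -7)
f(V, w) = -⅛ (f(V, w) = -(V + w)/(8*(w + V)) = -(V + w)/(8*(V + w)) = -⅛*1 = -⅛)
C(Y) = -3 + 8*Y (C(Y) = -3 - (Y + Y)*(-4) = -3 - 2*Y*(-4) = -3 + 8*Y)
(-6*(4 - 3)*(v(6) + 3))*C(f(-1, 5)) = (-6*(4 - 3)*(-7 + 3))*(-3 + 8*(-⅛)) = (-6*(-4))*(-3 - 1) = -6*(-4)*(-4) = 24*(-4) = -96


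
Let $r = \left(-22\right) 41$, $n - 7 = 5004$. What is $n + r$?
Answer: $4109$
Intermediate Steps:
$n = 5011$ ($n = 7 + 5004 = 5011$)
$r = -902$
$n + r = 5011 - 902 = 4109$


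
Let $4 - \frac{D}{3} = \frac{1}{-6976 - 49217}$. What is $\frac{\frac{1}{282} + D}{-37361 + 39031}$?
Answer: $\frac{63404717}{8821177140} \approx 0.0071878$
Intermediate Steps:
$D = \frac{224773}{18731}$ ($D = 12 - \frac{3}{-6976 - 49217} = 12 - \frac{3}{-56193} = 12 - - \frac{1}{18731} = 12 + \frac{1}{18731} = \frac{224773}{18731} \approx 12.0$)
$\frac{\frac{1}{282} + D}{-37361 + 39031} = \frac{\frac{1}{282} + \frac{224773}{18731}}{-37361 + 39031} = \frac{\frac{1}{282} + \frac{224773}{18731}}{1670} = \frac{63404717}{5282142} \cdot \frac{1}{1670} = \frac{63404717}{8821177140}$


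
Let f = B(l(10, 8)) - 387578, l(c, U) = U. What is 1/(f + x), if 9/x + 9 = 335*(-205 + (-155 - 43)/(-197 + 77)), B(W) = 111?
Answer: -272525/105594444211 ≈ -2.5809e-6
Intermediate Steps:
x = -36/272525 (x = 9/(-9 + 335*(-205 + (-155 - 43)/(-197 + 77))) = 9/(-9 + 335*(-205 - 198/(-120))) = 9/(-9 + 335*(-205 - 198*(-1/120))) = 9/(-9 + 335*(-205 + 33/20)) = 9/(-9 + 335*(-4067/20)) = 9/(-9 - 272489/4) = 9/(-272525/4) = 9*(-4/272525) = -36/272525 ≈ -0.00013210)
f = -387467 (f = 111 - 387578 = -387467)
1/(f + x) = 1/(-387467 - 36/272525) = 1/(-105594444211/272525) = -272525/105594444211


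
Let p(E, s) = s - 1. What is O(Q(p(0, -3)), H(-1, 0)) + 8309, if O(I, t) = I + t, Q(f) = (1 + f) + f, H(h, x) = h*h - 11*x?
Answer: 8303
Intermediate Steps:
p(E, s) = -1 + s
H(h, x) = h**2 - 11*x
Q(f) = 1 + 2*f
O(Q(p(0, -3)), H(-1, 0)) + 8309 = ((1 + 2*(-1 - 3)) + ((-1)**2 - 11*0)) + 8309 = ((1 + 2*(-4)) + (1 + 0)) + 8309 = ((1 - 8) + 1) + 8309 = (-7 + 1) + 8309 = -6 + 8309 = 8303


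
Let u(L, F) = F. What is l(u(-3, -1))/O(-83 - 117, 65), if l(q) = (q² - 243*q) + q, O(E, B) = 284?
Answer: 243/284 ≈ 0.85563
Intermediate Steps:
l(q) = q² - 242*q
l(u(-3, -1))/O(-83 - 117, 65) = -(-242 - 1)/284 = -1*(-243)*(1/284) = 243*(1/284) = 243/284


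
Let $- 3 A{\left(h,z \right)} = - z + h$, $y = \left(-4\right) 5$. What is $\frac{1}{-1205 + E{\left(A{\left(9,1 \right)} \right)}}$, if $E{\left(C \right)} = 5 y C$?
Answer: $- \frac{3}{2815} \approx -0.0010657$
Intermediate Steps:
$y = -20$
$A{\left(h,z \right)} = - \frac{h}{3} + \frac{z}{3}$ ($A{\left(h,z \right)} = - \frac{- z + h}{3} = - \frac{h - z}{3} = - \frac{h}{3} + \frac{z}{3}$)
$E{\left(C \right)} = - 100 C$ ($E{\left(C \right)} = 5 \left(-20\right) C = - 100 C$)
$\frac{1}{-1205 + E{\left(A{\left(9,1 \right)} \right)}} = \frac{1}{-1205 - 100 \left(\left(- \frac{1}{3}\right) 9 + \frac{1}{3} \cdot 1\right)} = \frac{1}{-1205 - 100 \left(-3 + \frac{1}{3}\right)} = \frac{1}{-1205 - - \frac{800}{3}} = \frac{1}{-1205 + \frac{800}{3}} = \frac{1}{- \frac{2815}{3}} = - \frac{3}{2815}$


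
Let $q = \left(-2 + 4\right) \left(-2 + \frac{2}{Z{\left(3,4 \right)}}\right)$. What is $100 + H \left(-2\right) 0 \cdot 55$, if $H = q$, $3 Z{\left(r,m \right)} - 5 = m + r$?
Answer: $100$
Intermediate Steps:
$Z{\left(r,m \right)} = \frac{5}{3} + \frac{m}{3} + \frac{r}{3}$ ($Z{\left(r,m \right)} = \frac{5}{3} + \frac{m + r}{3} = \frac{5}{3} + \left(\frac{m}{3} + \frac{r}{3}\right) = \frac{5}{3} + \frac{m}{3} + \frac{r}{3}$)
$q = -3$ ($q = \left(-2 + 4\right) \left(-2 + \frac{2}{\frac{5}{3} + \frac{1}{3} \cdot 4 + \frac{1}{3} \cdot 3}\right) = 2 \left(-2 + \frac{2}{\frac{5}{3} + \frac{4}{3} + 1}\right) = 2 \left(-2 + \frac{2}{4}\right) = 2 \left(-2 + 2 \cdot \frac{1}{4}\right) = 2 \left(-2 + \frac{1}{2}\right) = 2 \left(- \frac{3}{2}\right) = -3$)
$H = -3$
$100 + H \left(-2\right) 0 \cdot 55 = 100 + \left(-3\right) \left(-2\right) 0 \cdot 55 = 100 + 6 \cdot 0 \cdot 55 = 100 + 0 \cdot 55 = 100 + 0 = 100$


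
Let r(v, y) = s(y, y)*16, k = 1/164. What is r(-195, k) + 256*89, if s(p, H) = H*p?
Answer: 38299905/1681 ≈ 22784.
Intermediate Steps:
k = 1/164 ≈ 0.0060976
r(v, y) = 16*y**2 (r(v, y) = (y*y)*16 = y**2*16 = 16*y**2)
r(-195, k) + 256*89 = 16*(1/164)**2 + 256*89 = 16*(1/26896) + 22784 = 1/1681 + 22784 = 38299905/1681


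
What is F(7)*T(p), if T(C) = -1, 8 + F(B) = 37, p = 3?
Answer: -29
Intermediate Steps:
F(B) = 29 (F(B) = -8 + 37 = 29)
F(7)*T(p) = 29*(-1) = -29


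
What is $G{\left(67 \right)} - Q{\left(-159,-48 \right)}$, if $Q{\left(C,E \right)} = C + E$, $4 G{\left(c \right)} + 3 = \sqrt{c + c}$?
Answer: $\frac{825}{4} + \frac{\sqrt{134}}{4} \approx 209.14$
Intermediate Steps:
$G{\left(c \right)} = - \frac{3}{4} + \frac{\sqrt{2} \sqrt{c}}{4}$ ($G{\left(c \right)} = - \frac{3}{4} + \frac{\sqrt{c + c}}{4} = - \frac{3}{4} + \frac{\sqrt{2 c}}{4} = - \frac{3}{4} + \frac{\sqrt{2} \sqrt{c}}{4}$)
$G{\left(67 \right)} - Q{\left(-159,-48 \right)} = \left(- \frac{3}{4} + \frac{\sqrt{2} \sqrt{67}}{4}\right) - \left(-159 - 48\right) = \left(- \frac{3}{4} + \frac{\sqrt{134}}{4}\right) - -207 = \left(- \frac{3}{4} + \frac{\sqrt{134}}{4}\right) + 207 = \frac{825}{4} + \frac{\sqrt{134}}{4}$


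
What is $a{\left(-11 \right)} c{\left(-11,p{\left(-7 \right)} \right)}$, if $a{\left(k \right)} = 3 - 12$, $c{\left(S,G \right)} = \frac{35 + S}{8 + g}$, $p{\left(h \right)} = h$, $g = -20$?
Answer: $18$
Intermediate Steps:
$c{\left(S,G \right)} = - \frac{35}{12} - \frac{S}{12}$ ($c{\left(S,G \right)} = \frac{35 + S}{8 - 20} = \frac{35 + S}{-12} = \left(35 + S\right) \left(- \frac{1}{12}\right) = - \frac{35}{12} - \frac{S}{12}$)
$a{\left(k \right)} = -9$ ($a{\left(k \right)} = 3 - 12 = -9$)
$a{\left(-11 \right)} c{\left(-11,p{\left(-7 \right)} \right)} = - 9 \left(- \frac{35}{12} - - \frac{11}{12}\right) = - 9 \left(- \frac{35}{12} + \frac{11}{12}\right) = \left(-9\right) \left(-2\right) = 18$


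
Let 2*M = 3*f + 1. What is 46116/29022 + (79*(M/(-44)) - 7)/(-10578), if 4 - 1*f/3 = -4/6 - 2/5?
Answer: 5125290877/3216135120 ≈ 1.5936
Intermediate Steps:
f = 76/5 (f = 12 - 3*(-4/6 - 2/5) = 12 - 3*(-4*⅙ - 2*⅕) = 12 - 3*(-⅔ - ⅖) = 12 - 3*(-16/15) = 12 + 16/5 = 76/5 ≈ 15.200)
M = 233/10 (M = (3*(76/5) + 1)/2 = (228/5 + 1)/2 = (½)*(233/5) = 233/10 ≈ 23.300)
46116/29022 + (79*(M/(-44)) - 7)/(-10578) = 46116/29022 + (79*((233/10)/(-44)) - 7)/(-10578) = 46116*(1/29022) + (79*((233/10)*(-1/44)) - 7)*(-1/10578) = 1098/691 + (79*(-233/440) - 7)*(-1/10578) = 1098/691 + (-18407/440 - 7)*(-1/10578) = 1098/691 - 21487/440*(-1/10578) = 1098/691 + 21487/4654320 = 5125290877/3216135120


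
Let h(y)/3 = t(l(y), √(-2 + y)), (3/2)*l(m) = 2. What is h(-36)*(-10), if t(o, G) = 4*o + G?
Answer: -160 - 30*I*√38 ≈ -160.0 - 184.93*I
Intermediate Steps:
l(m) = 4/3 (l(m) = (⅔)*2 = 4/3)
t(o, G) = G + 4*o
h(y) = 16 + 3*√(-2 + y) (h(y) = 3*(√(-2 + y) + 4*(4/3)) = 3*(√(-2 + y) + 16/3) = 3*(16/3 + √(-2 + y)) = 16 + 3*√(-2 + y))
h(-36)*(-10) = (16 + 3*√(-2 - 36))*(-10) = (16 + 3*√(-38))*(-10) = (16 + 3*(I*√38))*(-10) = (16 + 3*I*√38)*(-10) = -160 - 30*I*√38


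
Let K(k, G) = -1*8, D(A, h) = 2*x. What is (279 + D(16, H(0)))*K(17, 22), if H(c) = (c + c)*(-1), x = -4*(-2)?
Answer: -2360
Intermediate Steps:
x = 8
H(c) = -2*c (H(c) = (2*c)*(-1) = -2*c)
D(A, h) = 16 (D(A, h) = 2*8 = 16)
K(k, G) = -8
(279 + D(16, H(0)))*K(17, 22) = (279 + 16)*(-8) = 295*(-8) = -2360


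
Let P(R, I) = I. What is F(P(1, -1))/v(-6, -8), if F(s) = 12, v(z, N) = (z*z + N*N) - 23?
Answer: 12/77 ≈ 0.15584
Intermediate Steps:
v(z, N) = -23 + N² + z² (v(z, N) = (z² + N²) - 23 = (N² + z²) - 23 = -23 + N² + z²)
F(P(1, -1))/v(-6, -8) = 12/(-23 + (-8)² + (-6)²) = 12/(-23 + 64 + 36) = 12/77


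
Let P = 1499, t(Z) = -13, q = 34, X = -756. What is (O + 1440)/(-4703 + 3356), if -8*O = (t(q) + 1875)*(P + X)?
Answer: 685973/5388 ≈ 127.31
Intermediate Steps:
O = -691733/4 (O = -(-13 + 1875)*(1499 - 756)/8 = -931*743/4 = -⅛*1383466 = -691733/4 ≈ -1.7293e+5)
(O + 1440)/(-4703 + 3356) = (-691733/4 + 1440)/(-4703 + 3356) = -685973/4/(-1347) = -685973/4*(-1/1347) = 685973/5388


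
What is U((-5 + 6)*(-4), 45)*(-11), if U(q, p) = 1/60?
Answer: -11/60 ≈ -0.18333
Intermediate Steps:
U(q, p) = 1/60
U((-5 + 6)*(-4), 45)*(-11) = (1/60)*(-11) = -11/60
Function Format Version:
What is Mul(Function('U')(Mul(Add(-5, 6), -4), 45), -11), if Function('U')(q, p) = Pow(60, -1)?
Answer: Rational(-11, 60) ≈ -0.18333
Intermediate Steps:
Function('U')(q, p) = Rational(1, 60)
Mul(Function('U')(Mul(Add(-5, 6), -4), 45), -11) = Mul(Rational(1, 60), -11) = Rational(-11, 60)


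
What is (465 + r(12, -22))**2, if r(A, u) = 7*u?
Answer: 96721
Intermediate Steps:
(465 + r(12, -22))**2 = (465 + 7*(-22))**2 = (465 - 154)**2 = 311**2 = 96721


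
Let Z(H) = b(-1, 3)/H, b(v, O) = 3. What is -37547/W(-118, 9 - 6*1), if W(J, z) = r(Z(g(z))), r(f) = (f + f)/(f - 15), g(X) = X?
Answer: 262829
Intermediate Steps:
Z(H) = 3/H
r(f) = 2*f/(-15 + f) (r(f) = (2*f)/(-15 + f) = 2*f/(-15 + f))
W(J, z) = 6/(z*(-15 + 3/z)) (W(J, z) = 2*(3/z)/(-15 + 3/z) = 6/(z*(-15 + 3/z)))
-37547/W(-118, 9 - 6*1) = -(37547/2 - 187735*(9 - 6*1)/2) = -(37547/2 - 187735*(9 - 6)/2) = -37547/((-2/(-1 + 5*3))) = -37547/((-2/(-1 + 15))) = -37547/((-2/14)) = -37547/((-2*1/14)) = -37547/(-⅐) = -37547*(-7) = 262829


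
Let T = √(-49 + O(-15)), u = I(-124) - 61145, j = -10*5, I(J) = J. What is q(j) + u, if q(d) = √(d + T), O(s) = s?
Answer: -61269 + √(-50 + 8*I) ≈ -61268.0 + 7.0935*I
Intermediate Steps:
j = -50
u = -61269 (u = -124 - 61145 = -61269)
T = 8*I (T = √(-49 - 15) = √(-64) = 8*I ≈ 8.0*I)
q(d) = √(d + 8*I)
q(j) + u = √(-50 + 8*I) - 61269 = -61269 + √(-50 + 8*I)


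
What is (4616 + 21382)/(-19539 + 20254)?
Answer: 25998/715 ≈ 36.361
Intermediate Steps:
(4616 + 21382)/(-19539 + 20254) = 25998/715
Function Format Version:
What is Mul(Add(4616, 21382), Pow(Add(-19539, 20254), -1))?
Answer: Rational(25998, 715) ≈ 36.361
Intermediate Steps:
Mul(Add(4616, 21382), Pow(Add(-19539, 20254), -1)) = Mul(25998, Pow(715, -1)) = Mul(25998, Rational(1, 715)) = Rational(25998, 715)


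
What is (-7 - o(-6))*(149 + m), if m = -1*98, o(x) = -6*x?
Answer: -2193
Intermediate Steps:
m = -98
(-7 - o(-6))*(149 + m) = (-7 - (-6)*(-6))*(149 - 98) = (-7 - 1*36)*51 = (-7 - 36)*51 = -43*51 = -2193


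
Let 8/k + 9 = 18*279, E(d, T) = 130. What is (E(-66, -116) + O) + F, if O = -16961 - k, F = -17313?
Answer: -171163880/5013 ≈ -34144.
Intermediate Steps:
k = 8/5013 (k = 8/(-9 + 18*279) = 8/(-9 + 5022) = 8/5013 ≈ 0.0015959)
O = -85025501/5013 (O = -16961 - 1*8/5013 = -16961 - 8/5013 = -85025501/5013 ≈ -16961.)
(E(-66, -116) + O) + F = (130 - 85025501/5013) - 17313 = -84373811/5013 - 17313 = -171163880/5013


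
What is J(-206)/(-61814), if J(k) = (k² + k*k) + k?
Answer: -42333/30907 ≈ -1.3697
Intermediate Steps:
J(k) = k + 2*k² (J(k) = (k² + k²) + k = 2*k² + k = k + 2*k²)
J(-206)/(-61814) = -206*(1 + 2*(-206))/(-61814) = -206*(1 - 412)*(-1/61814) = -206*(-411)*(-1/61814) = 84666*(-1/61814) = -42333/30907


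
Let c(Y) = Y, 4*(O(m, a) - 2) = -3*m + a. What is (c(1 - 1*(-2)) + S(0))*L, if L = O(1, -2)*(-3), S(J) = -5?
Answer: 9/2 ≈ 4.5000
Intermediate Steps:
O(m, a) = 2 - 3*m/4 + a/4 (O(m, a) = 2 + (-3*m + a)/4 = 2 + (a - 3*m)/4 = 2 + (-3*m/4 + a/4) = 2 - 3*m/4 + a/4)
L = -9/4 (L = (2 - ¾*1 + (¼)*(-2))*(-3) = (2 - ¾ - ½)*(-3) = (¾)*(-3) = -9/4 ≈ -2.2500)
(c(1 - 1*(-2)) + S(0))*L = ((1 - 1*(-2)) - 5)*(-9/4) = ((1 + 2) - 5)*(-9/4) = (3 - 5)*(-9/4) = -2*(-9/4) = 9/2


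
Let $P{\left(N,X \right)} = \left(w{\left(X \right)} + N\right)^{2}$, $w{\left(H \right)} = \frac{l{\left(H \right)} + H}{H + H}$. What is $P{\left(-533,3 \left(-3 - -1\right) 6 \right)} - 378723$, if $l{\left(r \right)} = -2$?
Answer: $- \frac{123374447}{1296} \approx -95196.0$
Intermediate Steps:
$w{\left(H \right)} = \frac{-2 + H}{2 H}$ ($w{\left(H \right)} = \frac{-2 + H}{H + H} = \frac{-2 + H}{2 H}$)
$P{\left(N,X \right)} = \left(N + \frac{-2 + X}{2 X}\right)^{2}$ ($P{\left(N,X \right)} = \left(\frac{-2 + X}{2 X} + N\right)^{2} = \left(N + \frac{-2 + X}{2 X}\right)^{2}$)
$P{\left(-533,3 \left(-3 - -1\right) 6 \right)} - 378723 = \frac{\left(-2 + 3 \left(-3 - -1\right) 6 + 2 \left(-533\right) 3 \left(-3 - -1\right) 6\right)^{2}}{4 \cdot 324 \left(-3 - -1\right)^{2}} - 378723 = \frac{\left(-2 + 3 \left(-3 + 1\right) 6 + 2 \left(-533\right) 3 \left(-3 + 1\right) 6\right)^{2}}{4 \cdot 324 \left(-3 + 1\right)^{2}} - 378723 = \frac{\left(-2 + 3 \left(-2\right) 6 + 2 \left(-533\right) 3 \left(-2\right) 6\right)^{2}}{4 \cdot 1296} - 378723 = \frac{\left(-2 - 36 + 2 \left(-533\right) \left(\left(-6\right) 6\right)\right)^{2}}{4 \cdot 1296} - 378723 = \frac{\left(-2 - 36 + 2 \left(-533\right) \left(-36\right)\right)^{2}}{4 \cdot 1296} - 378723 = \frac{1}{4} \cdot \frac{1}{1296} \left(-2 - 36 + 38376\right)^{2} - 378723 = \frac{1}{4} \cdot \frac{1}{1296} \cdot 38338^{2} - 378723 = \frac{1}{4} \cdot \frac{1}{1296} \cdot 1469802244 - 378723 = \frac{367450561}{1296} - 378723 = - \frac{123374447}{1296}$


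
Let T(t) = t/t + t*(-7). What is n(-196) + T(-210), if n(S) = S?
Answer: 1275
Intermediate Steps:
T(t) = 1 - 7*t
n(-196) + T(-210) = -196 + (1 - 7*(-210)) = -196 + (1 + 1470) = -196 + 1471 = 1275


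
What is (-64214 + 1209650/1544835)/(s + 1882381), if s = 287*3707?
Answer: -9919882504/455153191215 ≈ -0.021795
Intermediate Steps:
s = 1063909
(-64214 + 1209650/1544835)/(s + 1882381) = (-64214 + 1209650/1544835)/(1063909 + 1882381) = (-64214 + 1209650*(1/1544835))/2946290 = (-64214 + 241930/308967)*(1/2946290) = -19839765008/308967*1/2946290 = -9919882504/455153191215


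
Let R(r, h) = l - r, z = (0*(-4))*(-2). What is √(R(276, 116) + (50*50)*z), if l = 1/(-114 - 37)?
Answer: I*√6293227/151 ≈ 16.613*I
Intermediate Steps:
z = 0 (z = 0*(-2) = 0)
l = -1/151 (l = 1/(-151) = -1/151 ≈ -0.0066225)
R(r, h) = -1/151 - r
√(R(276, 116) + (50*50)*z) = √((-1/151 - 1*276) + (50*50)*0) = √((-1/151 - 276) + 2500*0) = √(-41677/151 + 0) = √(-41677/151) = I*√6293227/151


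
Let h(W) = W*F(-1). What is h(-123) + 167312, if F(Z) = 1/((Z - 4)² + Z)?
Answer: 1338455/8 ≈ 1.6731e+5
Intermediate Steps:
F(Z) = 1/(Z + (-4 + Z)²) (F(Z) = 1/((-4 + Z)² + Z) = 1/(Z + (-4 + Z)²))
h(W) = W/24 (h(W) = W/(-1 + (-4 - 1)²) = W/(-1 + (-5)²) = W/(-1 + 25) = W/24)
h(-123) + 167312 = (1/24)*(-123) + 167312 = -41/8 + 167312 = 1338455/8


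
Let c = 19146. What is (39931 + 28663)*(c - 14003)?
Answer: 352778942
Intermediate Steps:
(39931 + 28663)*(c - 14003) = (39931 + 28663)*(19146 - 14003) = 68594*5143 = 352778942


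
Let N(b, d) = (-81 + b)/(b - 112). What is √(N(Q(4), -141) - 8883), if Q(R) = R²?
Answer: I*√5116218/24 ≈ 94.246*I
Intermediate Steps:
N(b, d) = (-81 + b)/(-112 + b)
√(N(Q(4), -141) - 8883) = √((-81 + 4²)/(-112 + 4²) - 8883) = √((-81 + 16)/(-112 + 16) - 8883) = √(-65/(-96) - 8883) = √(-1/96*(-65) - 8883) = √(65/96 - 8883) = √(-852703/96) = I*√5116218/24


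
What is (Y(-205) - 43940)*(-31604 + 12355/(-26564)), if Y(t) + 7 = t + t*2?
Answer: 18705813266091/13282 ≈ 1.4084e+9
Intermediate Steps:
Y(t) = -7 + 3*t (Y(t) = -7 + (t + t*2) = -7 + (t + 2*t) = -7 + 3*t)
(Y(-205) - 43940)*(-31604 + 12355/(-26564)) = ((-7 + 3*(-205)) - 43940)*(-31604 + 12355/(-26564)) = ((-7 - 615) - 43940)*(-31604 + 12355*(-1/26564)) = (-622 - 43940)*(-31604 - 12355/26564) = -44562*(-839541011/26564) = 18705813266091/13282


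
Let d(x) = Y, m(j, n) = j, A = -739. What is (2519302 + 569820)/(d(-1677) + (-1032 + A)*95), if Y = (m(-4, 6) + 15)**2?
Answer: -1544561/84062 ≈ -18.374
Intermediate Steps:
Y = 121 (Y = (-4 + 15)**2 = 11**2 = 121)
d(x) = 121
(2519302 + 569820)/(d(-1677) + (-1032 + A)*95) = (2519302 + 569820)/(121 + (-1032 - 739)*95) = 3089122/(121 - 1771*95) = 3089122/(121 - 168245) = 3089122/(-168124) = 3089122*(-1/168124) = -1544561/84062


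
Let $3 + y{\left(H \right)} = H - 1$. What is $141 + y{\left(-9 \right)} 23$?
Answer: $-158$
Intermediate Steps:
$y{\left(H \right)} = -4 + H$ ($y{\left(H \right)} = -3 + \left(H - 1\right) = -3 + \left(-1 + H\right) = -4 + H$)
$141 + y{\left(-9 \right)} 23 = 141 + \left(-4 - 9\right) 23 = 141 - 299 = -158$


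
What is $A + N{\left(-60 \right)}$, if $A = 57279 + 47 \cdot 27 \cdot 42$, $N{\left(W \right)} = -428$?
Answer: $110149$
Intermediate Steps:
$A = 110577$ ($A = 57279 + 1269 \cdot 42 = 57279 + 53298 = 110577$)
$A + N{\left(-60 \right)} = 110577 - 428 = 110149$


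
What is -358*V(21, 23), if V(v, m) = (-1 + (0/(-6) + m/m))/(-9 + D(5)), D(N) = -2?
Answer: 0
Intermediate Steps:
V(v, m) = 0 (V(v, m) = (-1 + (0/(-6) + m/m))/(-9 - 2) = (-1 + (0*(-1/6) + 1))/(-11) = (-1 + (0 + 1))*(-1/11) = (-1 + 1)*(-1/11) = 0*(-1/11) = 0)
-358*V(21, 23) = -358*0 = 0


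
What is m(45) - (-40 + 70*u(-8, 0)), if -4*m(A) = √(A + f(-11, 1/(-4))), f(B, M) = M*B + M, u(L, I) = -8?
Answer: 600 - √190/8 ≈ 598.28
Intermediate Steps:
f(B, M) = M + B*M (f(B, M) = B*M + M = M + B*M)
m(A) = -√(5/2 + A)/4 (m(A) = -√(A + (1 - 11)/(-4))/4 = -√(A - ¼*(-10))/4 = -√(A + 5/2)/4 = -√(5/2 + A)/4)
m(45) - (-40 + 70*u(-8, 0)) = -√(10 + 4*45)/8 - (-40 + 70*(-8)) = -√(10 + 180)/8 - (-40 - 560) = -√190/8 - 1*(-600) = -√190/8 + 600 = 600 - √190/8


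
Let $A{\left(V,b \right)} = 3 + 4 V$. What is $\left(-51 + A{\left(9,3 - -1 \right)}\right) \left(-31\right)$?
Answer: $372$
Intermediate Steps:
$\left(-51 + A{\left(9,3 - -1 \right)}\right) \left(-31\right) = \left(-51 + \left(3 + 4 \cdot 9\right)\right) \left(-31\right) = \left(-51 + \left(3 + 36\right)\right) \left(-31\right) = \left(-51 + 39\right) \left(-31\right) = \left(-12\right) \left(-31\right) = 372$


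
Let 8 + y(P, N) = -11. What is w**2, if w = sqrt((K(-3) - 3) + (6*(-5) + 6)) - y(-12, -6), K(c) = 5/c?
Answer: (57 + I*sqrt(258))**2/9 ≈ 332.33 + 203.46*I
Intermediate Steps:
y(P, N) = -19 (y(P, N) = -8 - 11 = -19)
w = 19 + I*sqrt(258)/3 (w = sqrt((5/(-3) - 3) + (6*(-5) + 6)) - 1*(-19) = sqrt((5*(-1/3) - 3) + (-30 + 6)) + 19 = sqrt((-5/3 - 3) - 24) + 19 = sqrt(-14/3 - 24) + 19 = sqrt(-86/3) + 19 = I*sqrt(258)/3 + 19 = 19 + I*sqrt(258)/3 ≈ 19.0 + 5.3541*I)
w**2 = (19 + I*sqrt(258)/3)**2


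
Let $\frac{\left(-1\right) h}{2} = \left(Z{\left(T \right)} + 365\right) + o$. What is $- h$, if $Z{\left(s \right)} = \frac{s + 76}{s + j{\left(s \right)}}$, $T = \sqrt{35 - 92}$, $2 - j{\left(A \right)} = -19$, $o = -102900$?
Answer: $\frac{2 \left(- 102534 \sqrt{57} + 2153159 i\right)}{\sqrt{57} - 21 i} \approx -2.0506 \cdot 10^{5} - 1.6676 i$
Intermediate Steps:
$j{\left(A \right)} = 21$ ($j{\left(A \right)} = 2 - -19 = 2 + 19 = 21$)
$T = i \sqrt{57}$ ($T = \sqrt{-57} = i \sqrt{57} \approx 7.5498 i$)
$Z{\left(s \right)} = \frac{76 + s}{21 + s}$ ($Z{\left(s \right)} = \frac{s + 76}{s + 21} = \frac{76 + s}{21 + s}$)
$h = 205070 - \frac{2 \left(76 + i \sqrt{57}\right)}{21 + i \sqrt{57}}$ ($h = - 2 \left(\left(\frac{76 + i \sqrt{57}}{21 + i \sqrt{57}} + 365\right) - 102900\right) = - 2 \left(\left(365 + \frac{76 + i \sqrt{57}}{21 + i \sqrt{57}}\right) - 102900\right) = - 2 \left(-102535 + \frac{76 + i \sqrt{57}}{21 + i \sqrt{57}}\right) = 205070 - \frac{2 \left(76 + i \sqrt{57}\right)}{21 + i \sqrt{57}} \approx 2.0506 \cdot 10^{5} + 1.6676 i$)
$- h = - (\frac{17020259}{83} + \frac{55 i \sqrt{57}}{249}) = - \frac{17020259}{83} - \frac{55 i \sqrt{57}}{249}$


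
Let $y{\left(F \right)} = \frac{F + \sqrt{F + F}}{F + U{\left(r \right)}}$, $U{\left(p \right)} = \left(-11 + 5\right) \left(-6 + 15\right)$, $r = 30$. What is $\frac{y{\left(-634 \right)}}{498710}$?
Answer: $\frac{317}{171556240} - \frac{i \sqrt{317}}{171556240} \approx 1.8478 \cdot 10^{-6} - 1.0378 \cdot 10^{-7} i$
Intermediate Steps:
$U{\left(p \right)} = -54$ ($U{\left(p \right)} = \left(-6\right) 9 = -54$)
$y{\left(F \right)} = \frac{F + \sqrt{2} \sqrt{F}}{-54 + F}$ ($y{\left(F \right)} = \frac{F + \sqrt{F + F}}{F - 54} = \frac{F + \sqrt{2 F}}{-54 + F} = \frac{F + \sqrt{2} \sqrt{F}}{-54 + F}$)
$\frac{y{\left(-634 \right)}}{498710} = \frac{\frac{1}{-54 - 634} \left(-634 + \sqrt{2} \sqrt{-634}\right)}{498710} = \frac{-634 + \sqrt{2} i \sqrt{634}}{-688} \cdot \frac{1}{498710} = - \frac{-634 + 2 i \sqrt{317}}{688} \cdot \frac{1}{498710} = \left(\frac{317}{344} - \frac{i \sqrt{317}}{344}\right) \frac{1}{498710} = \frac{317}{171556240} - \frac{i \sqrt{317}}{171556240}$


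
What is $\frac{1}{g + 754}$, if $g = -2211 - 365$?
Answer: $- \frac{1}{1822} \approx -0.00054885$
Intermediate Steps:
$g = -2576$ ($g = -2211 - 365 = -2576$)
$\frac{1}{g + 754} = \frac{1}{-2576 + 754} = \frac{1}{-1822} = - \frac{1}{1822}$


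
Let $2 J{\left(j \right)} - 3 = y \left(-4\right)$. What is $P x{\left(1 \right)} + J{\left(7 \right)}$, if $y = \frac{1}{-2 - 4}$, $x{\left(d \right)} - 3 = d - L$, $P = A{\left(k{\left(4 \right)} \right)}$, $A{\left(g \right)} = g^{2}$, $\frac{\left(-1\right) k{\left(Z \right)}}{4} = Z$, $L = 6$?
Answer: $- \frac{3061}{6} \approx -510.17$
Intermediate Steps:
$k{\left(Z \right)} = - 4 Z$
$P = 256$ ($P = \left(\left(-4\right) 4\right)^{2} = \left(-16\right)^{2} = 256$)
$x{\left(d \right)} = -3 + d$ ($x{\left(d \right)} = 3 + \left(d - 6\right) = 3 + \left(-6 + d\right) = -3 + d$)
$y = - \frac{1}{6}$ ($y = \frac{1}{-6} = - \frac{1}{6} \approx -0.16667$)
$J{\left(j \right)} = \frac{11}{6}$ ($J{\left(j \right)} = \frac{3}{2} + \frac{\left(- \frac{1}{6}\right) \left(-4\right)}{2} = \frac{3}{2} + \frac{1}{2} \cdot \frac{2}{3} = \frac{3}{2} + \frac{1}{3} = \frac{11}{6}$)
$P x{\left(1 \right)} + J{\left(7 \right)} = 256 \left(-3 + 1\right) + \frac{11}{6} = 256 \left(-2\right) + \frac{11}{6} = -512 + \frac{11}{6} = - \frac{3061}{6}$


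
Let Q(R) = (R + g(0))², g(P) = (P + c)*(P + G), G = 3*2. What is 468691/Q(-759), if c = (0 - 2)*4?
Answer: 468691/651249 ≈ 0.71968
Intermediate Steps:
c = -8 (c = -2*4 = -8)
G = 6
g(P) = (-8 + P)*(6 + P) (g(P) = (P - 8)*(P + 6) = (-8 + P)*(6 + P))
Q(R) = (-48 + R)² (Q(R) = (R + (-48 + 0² - 2*0))² = (R + (-48 + 0 + 0))² = (R - 48)² = (-48 + R)²)
468691/Q(-759) = 468691/((-48 - 759)²) = 468691/((-807)²) = 468691/651249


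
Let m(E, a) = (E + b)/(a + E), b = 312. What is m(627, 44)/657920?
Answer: 939/441464320 ≈ 2.1270e-6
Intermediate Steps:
m(E, a) = (312 + E)/(E + a) (m(E, a) = (E + 312)/(a + E) = (312 + E)/(E + a))
m(627, 44)/657920 = ((312 + 627)/(627 + 44))/657920 = (939/671)*(1/657920) = 939/441464320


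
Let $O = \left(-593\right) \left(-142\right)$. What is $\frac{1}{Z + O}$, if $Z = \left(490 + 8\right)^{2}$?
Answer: $\frac{1}{332210} \approx 3.0101 \cdot 10^{-6}$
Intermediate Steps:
$O = 84206$
$Z = 248004$ ($Z = 498^{2} = 248004$)
$\frac{1}{Z + O} = \frac{1}{248004 + 84206} = \frac{1}{332210}$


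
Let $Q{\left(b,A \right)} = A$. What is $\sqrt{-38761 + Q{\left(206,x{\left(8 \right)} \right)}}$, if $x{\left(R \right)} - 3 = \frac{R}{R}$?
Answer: $i \sqrt{38757} \approx 196.87 i$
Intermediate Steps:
$x{\left(R \right)} = 4$ ($x{\left(R \right)} = 3 + \frac{R}{R} = 3 + 1 = 4$)
$\sqrt{-38761 + Q{\left(206,x{\left(8 \right)} \right)}} = \sqrt{-38761 + 4} = \sqrt{-38757} = i \sqrt{38757}$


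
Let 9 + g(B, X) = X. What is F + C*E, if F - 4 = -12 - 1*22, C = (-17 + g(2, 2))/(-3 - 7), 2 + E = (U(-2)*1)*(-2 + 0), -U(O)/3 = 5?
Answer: 186/5 ≈ 37.200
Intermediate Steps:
g(B, X) = -9 + X
U(O) = -15 (U(O) = -3*5 = -15)
E = 28 (E = -2 + (-15*1)*(-2 + 0) = -2 - 15*(-2) = -2 + 30 = 28)
C = 12/5 (C = (-17 + (-9 + 2))/(-3 - 7) = (-17 - 7)/(-10) = -24*(-⅒) = 12/5 ≈ 2.4000)
F = -30 (F = 4 + (-12 - 1*22) = 4 + (-12 - 22) = 4 - 34 = -30)
F + C*E = -30 + (12/5)*28 = -30 + 336/5 = 186/5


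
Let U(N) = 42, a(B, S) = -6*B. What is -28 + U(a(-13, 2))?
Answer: 14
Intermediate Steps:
-28 + U(a(-13, 2)) = -28 + 42 = 14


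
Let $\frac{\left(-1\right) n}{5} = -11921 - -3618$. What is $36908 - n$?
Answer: $-4607$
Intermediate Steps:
$n = 41515$ ($n = - 5 \left(-11921 - -3618\right) = - 5 \left(-11921 + 3618\right) = \left(-5\right) \left(-8303\right) = 41515$)
$36908 - n = 36908 - 41515 = -4607$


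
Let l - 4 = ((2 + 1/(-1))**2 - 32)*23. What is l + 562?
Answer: -147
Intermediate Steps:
l = -709 (l = 4 + ((2 + 1/(-1))**2 - 32)*23 = 4 + ((2 - 1)**2 - 32)*23 = 4 + (1**2 - 32)*23 = 4 + (1 - 32)*23 = 4 - 31*23 = 4 - 713 = -709)
l + 562 = -709 + 562 = -147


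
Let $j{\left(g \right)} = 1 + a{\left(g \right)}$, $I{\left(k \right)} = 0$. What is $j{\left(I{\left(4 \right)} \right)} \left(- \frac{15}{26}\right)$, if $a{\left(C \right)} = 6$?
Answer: $- \frac{105}{26} \approx -4.0385$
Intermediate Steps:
$j{\left(g \right)} = 7$ ($j{\left(g \right)} = 1 + 6 = 7$)
$j{\left(I{\left(4 \right)} \right)} \left(- \frac{15}{26}\right) = 7 \left(- \frac{15}{26}\right) = - \frac{105}{26}$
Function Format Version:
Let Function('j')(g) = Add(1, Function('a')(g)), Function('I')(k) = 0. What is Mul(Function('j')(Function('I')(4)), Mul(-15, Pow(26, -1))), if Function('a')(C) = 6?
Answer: Rational(-105, 26) ≈ -4.0385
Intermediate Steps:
Function('j')(g) = 7 (Function('j')(g) = Add(1, 6) = 7)
Mul(Function('j')(Function('I')(4)), Mul(-15, Pow(26, -1))) = Mul(7, Mul(-15, Pow(26, -1))) = Mul(7, Mul(-15, Rational(1, 26))) = Mul(7, Rational(-15, 26)) = Rational(-105, 26)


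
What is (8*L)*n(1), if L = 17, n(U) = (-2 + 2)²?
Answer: 0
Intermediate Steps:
n(U) = 0 (n(U) = 0² = 0)
(8*L)*n(1) = (8*17)*0 = 136*0 = 0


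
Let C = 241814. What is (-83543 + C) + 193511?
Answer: 351782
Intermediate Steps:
(-83543 + C) + 193511 = (-83543 + 241814) + 193511 = 158271 + 193511 = 351782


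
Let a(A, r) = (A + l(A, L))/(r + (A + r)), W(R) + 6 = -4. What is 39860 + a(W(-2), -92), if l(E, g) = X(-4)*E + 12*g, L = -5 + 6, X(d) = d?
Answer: 3866399/97 ≈ 39860.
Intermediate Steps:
W(R) = -10 (W(R) = -6 - 4 = -10)
L = 1
l(E, g) = -4*E + 12*g
a(A, r) = (12 - 3*A)/(A + 2*r) (a(A, r) = (A + (-4*A + 12*1))/(r + (A + r)) = (A + (-4*A + 12))/(A + 2*r) = (A + (12 - 4*A))/(A + 2*r) = (12 - 3*A)/(A + 2*r))
39860 + a(W(-2), -92) = 39860 + 3*(4 - 1*(-10))/(-10 + 2*(-92)) = 39860 + 3*(4 + 10)/(-10 - 184) = 39860 + 3*14/(-194) = 39860 + 3*(-1/194)*14 = 39860 - 21/97 = 3866399/97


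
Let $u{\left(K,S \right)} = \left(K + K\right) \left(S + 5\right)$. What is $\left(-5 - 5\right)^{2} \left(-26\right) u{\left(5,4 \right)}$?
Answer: $-234000$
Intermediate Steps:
$u{\left(K,S \right)} = 2 K \left(5 + S\right)$
$\left(-5 - 5\right)^{2} \left(-26\right) u{\left(5,4 \right)} = \left(-5 - 5\right)^{2} \left(-26\right) 2 \cdot 5 \left(5 + 4\right) = \left(-10\right)^{2} \left(-26\right) 2 \cdot 5 \cdot 9 = 100 \left(-26\right) 90 = \left(-2600\right) 90 = -234000$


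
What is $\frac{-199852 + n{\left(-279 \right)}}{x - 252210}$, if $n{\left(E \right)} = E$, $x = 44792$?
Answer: $\frac{200131}{207418} \approx 0.96487$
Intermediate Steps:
$\frac{-199852 + n{\left(-279 \right)}}{x - 252210} = \frac{-199852 - 279}{44792 - 252210} = - \frac{200131}{-207418} = \left(-200131\right) \left(- \frac{1}{207418}\right) = \frac{200131}{207418}$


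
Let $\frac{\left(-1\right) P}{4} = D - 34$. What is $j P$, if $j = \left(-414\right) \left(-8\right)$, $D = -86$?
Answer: $1589760$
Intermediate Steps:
$j = 3312$
$P = 480$ ($P = - 4 \left(-86 - 34\right) = \left(-4\right) \left(-120\right) = 480$)
$j P = 3312 \cdot 480 = 1589760$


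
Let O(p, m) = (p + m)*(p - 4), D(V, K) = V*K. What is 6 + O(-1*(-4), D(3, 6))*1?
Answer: 6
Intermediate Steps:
D(V, K) = K*V
O(p, m) = (-4 + p)*(m + p) (O(p, m) = (m + p)*(-4 + p) = (-4 + p)*(m + p))
6 + O(-1*(-4), D(3, 6))*1 = 6 + ((-1*(-4))² - 24*3 - (-4)*(-4) + (6*3)*(-1*(-4)))*1 = 6 + (4² - 4*18 - 4*4 + 18*4)*1 = 6 + (16 - 72 - 16 + 72)*1 = 6 + 0*1 = 6 + 0 = 6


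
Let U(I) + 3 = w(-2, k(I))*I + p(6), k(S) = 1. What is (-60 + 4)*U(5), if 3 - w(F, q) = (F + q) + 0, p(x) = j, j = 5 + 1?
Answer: -1288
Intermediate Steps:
j = 6
p(x) = 6
w(F, q) = 3 - F - q (w(F, q) = 3 - ((F + q) + 0) = 3 - (F + q) = 3 + (-F - q) = 3 - F - q)
U(I) = 3 + 4*I (U(I) = -3 + ((3 - 1*(-2) - 1*1)*I + 6) = -3 + ((3 + 2 - 1)*I + 6) = -3 + (4*I + 6) = -3 + (6 + 4*I) = 3 + 4*I)
(-60 + 4)*U(5) = (-60 + 4)*(3 + 4*5) = -56*(3 + 20) = -56*23 = -1288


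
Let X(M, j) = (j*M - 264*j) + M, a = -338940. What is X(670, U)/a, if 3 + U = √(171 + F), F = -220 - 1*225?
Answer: 137/84735 - 29*I*√274/24210 ≈ 0.0016168 - 0.019828*I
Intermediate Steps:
F = -445 (F = -220 - 225 = -445)
U = -3 + I*√274 (U = -3 + √(171 - 445) = -3 + √(-274) = -3 + I*√274 ≈ -3.0 + 16.553*I)
X(M, j) = M - 264*j + M*j (X(M, j) = (M*j - 264*j) + M = (-264*j + M*j) + M = M - 264*j + M*j)
X(670, U)/a = (670 - 264*(-3 + I*√274) + 670*(-3 + I*√274))/(-338940) = (670 + (792 - 264*I*√274) + (-2010 + 670*I*√274))*(-1/338940) = (-548 + 406*I*√274)*(-1/338940) = 137/84735 - 29*I*√274/24210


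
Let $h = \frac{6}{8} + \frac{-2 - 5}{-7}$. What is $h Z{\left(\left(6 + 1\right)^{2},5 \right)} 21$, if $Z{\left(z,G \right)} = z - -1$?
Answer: $\frac{3675}{2} \approx 1837.5$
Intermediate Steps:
$Z{\left(z,G \right)} = 1 + z$ ($Z{\left(z,G \right)} = z + 1 = 1 + z$)
$h = \frac{7}{4}$ ($h = 6 \cdot \frac{1}{8} + \left(-2 - 5\right) \left(- \frac{1}{7}\right) = \frac{3}{4} - -1 = \frac{3}{4} + 1 = \frac{7}{4} \approx 1.75$)
$h Z{\left(\left(6 + 1\right)^{2},5 \right)} 21 = \frac{7 \left(1 + \left(6 + 1\right)^{2}\right)}{4} \cdot 21 = \frac{7 \left(1 + 7^{2}\right)}{4} \cdot 21 = \frac{7 \left(1 + 49\right)}{4} \cdot 21 = \frac{7}{4} \cdot 50 \cdot 21 = \frac{175}{2} \cdot 21 = \frac{3675}{2}$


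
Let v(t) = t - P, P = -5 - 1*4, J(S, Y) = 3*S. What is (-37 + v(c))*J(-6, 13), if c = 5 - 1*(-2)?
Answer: 378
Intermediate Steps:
P = -9 (P = -5 - 4 = -9)
c = 7 (c = 5 + 2 = 7)
v(t) = 9 + t (v(t) = t - 1*(-9) = t + 9 = 9 + t)
(-37 + v(c))*J(-6, 13) = (-37 + (9 + 7))*(3*(-6)) = (-37 + 16)*(-18) = -21*(-18) = 378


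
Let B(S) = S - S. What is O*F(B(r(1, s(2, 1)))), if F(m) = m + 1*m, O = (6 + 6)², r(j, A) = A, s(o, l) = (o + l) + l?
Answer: 0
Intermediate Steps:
s(o, l) = o + 2*l (s(o, l) = (l + o) + l = o + 2*l)
B(S) = 0
O = 144 (O = 12² = 144)
F(m) = 2*m (F(m) = m + m = 2*m)
O*F(B(r(1, s(2, 1)))) = 144*(2*0) = 144*0 = 0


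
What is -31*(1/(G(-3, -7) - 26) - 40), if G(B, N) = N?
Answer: 40951/33 ≈ 1240.9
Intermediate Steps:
-31*(1/(G(-3, -7) - 26) - 40) = -31*(1/(-7 - 26) - 40) = -31*(1/(-33) - 40) = -31*(-1/33 - 40) = -31*(-1321/33) = 40951/33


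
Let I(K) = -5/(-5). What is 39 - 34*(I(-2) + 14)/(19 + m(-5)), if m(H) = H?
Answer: 18/7 ≈ 2.5714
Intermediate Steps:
I(K) = 1 (I(K) = -5*(-1/5) = 1)
39 - 34*(I(-2) + 14)/(19 + m(-5)) = 39 - 34*(1 + 14)/(19 - 5) = 39 - 510/14 = 39 - 34*15/14 = 39 - 255/7 = 18/7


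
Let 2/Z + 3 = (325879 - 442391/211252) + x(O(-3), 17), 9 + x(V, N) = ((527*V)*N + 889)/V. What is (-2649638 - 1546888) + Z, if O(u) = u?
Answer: -889700677503102618/212008856255 ≈ -4.1965e+6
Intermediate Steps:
x(V, N) = -9 + (889 + 527*N*V)/V (x(V, N) = -9 + ((527*V)*N + 889)/V = -9 + (527*N*V + 889)/V = -9 + (889 + 527*N*V)/V)
Z = 1267512/212008856255 (Z = 2/(-3 + ((325879 - 442391/211252) + (-9 + 527*17 + 889/(-3)))) = 2/(-3 + ((325879 - 442391*1/211252) + (-9 + 8959 + 889*(-1/3)))) = 2/(-3 + ((325879 - 442391/211252) + (-9 + 8959 - 889/3))) = 2/(-3 + (68842148117/211252 + 25961/3)) = 2/(-3 + 212010757523/633756) = 2/(212008856255/633756) = 2*(633756/212008856255) = 1267512/212008856255 ≈ 5.9786e-6)
(-2649638 - 1546888) + Z = (-2649638 - 1546888) + 1267512/212008856255 = -4196526 + 1267512/212008856255 = -889700677503102618/212008856255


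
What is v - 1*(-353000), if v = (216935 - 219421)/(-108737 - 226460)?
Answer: 118324543486/335197 ≈ 3.5300e+5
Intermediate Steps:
v = 2486/335197 (v = -2486/(-335197) = -2486*(-1/335197) = 2486/335197 ≈ 0.0074165)
v - 1*(-353000) = 2486/335197 - 1*(-353000) = 2486/335197 + 353000 = 118324543486/335197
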